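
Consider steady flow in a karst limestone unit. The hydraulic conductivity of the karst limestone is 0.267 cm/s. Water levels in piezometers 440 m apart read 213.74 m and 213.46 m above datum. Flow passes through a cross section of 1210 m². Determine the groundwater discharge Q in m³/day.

178

Convert K: 0.267 cm/s × 864 = 230.7 m/day.
Hydraulic gradient i = (213.74 − 213.46) / 440 = 0.28 / 440 = 0.0006364.
Darcy's law: Q = K · A · i = 230.7 × 1210 × 0.0006364 = 177.6 m³/day.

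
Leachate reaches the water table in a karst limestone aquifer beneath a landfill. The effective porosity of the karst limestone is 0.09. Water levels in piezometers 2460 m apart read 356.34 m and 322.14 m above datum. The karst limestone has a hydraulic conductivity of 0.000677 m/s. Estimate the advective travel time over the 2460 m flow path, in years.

0.745

Convert K: 0.000677 m/s × 86400 = 58.49 m/day.
Hydraulic gradient i = (356.34 − 322.14) / 2460 = 34.2 / 2460 = 0.01390.
Darcy flux q = K · i = 58.49 × 0.01390 = 0.8132 m/day.
Seepage velocity v = q / n_e = 0.8132 / 0.09 = 9.035 m/day.
Travel time t = L / v = 2460 / 9.035 = 272.3 days = 0.7454 years.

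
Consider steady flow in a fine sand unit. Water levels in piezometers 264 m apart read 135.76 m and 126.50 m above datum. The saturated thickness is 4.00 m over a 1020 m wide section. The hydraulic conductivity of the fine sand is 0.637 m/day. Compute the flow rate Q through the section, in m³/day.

Cross-sectional area A = 1020 × 4.00 = 4080 m².
Hydraulic gradient i = (135.76 − 126.50) / 264 = 9.26 / 264 = 0.03508.
Darcy's law: Q = K · A · i = 0.6370 × 4080 × 0.03508 = 91.16 m³/day.

91.2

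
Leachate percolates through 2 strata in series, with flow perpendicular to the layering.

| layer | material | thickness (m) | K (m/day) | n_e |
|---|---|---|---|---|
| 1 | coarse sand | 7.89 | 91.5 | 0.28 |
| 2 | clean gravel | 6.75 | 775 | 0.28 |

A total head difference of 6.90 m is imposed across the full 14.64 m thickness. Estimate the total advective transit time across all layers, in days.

0.0564

With flow normal to the layers, continuity requires the same specific discharge q through every layer.
Σ(b_i/K_i) = 7.89/91.5 + 6.75/775 = 0.09494 d.
q = Δh / Σ(b_i/K_i) = 6.90 / 0.09494 = 72.68 m/day.
In each layer the seepage velocity is v_i = q/n_i, so the layer transit time is t_i = b_i·n_i / q:
  layer 1 (coarse sand): t_1 = 7.89 × 0.28 / 72.68 = 0.03040 d
  layer 2 (clean gravel): t_2 = 6.75 × 0.28 / 72.68 = 0.02601 d
Total t = Σ t_i = 0.05640 days.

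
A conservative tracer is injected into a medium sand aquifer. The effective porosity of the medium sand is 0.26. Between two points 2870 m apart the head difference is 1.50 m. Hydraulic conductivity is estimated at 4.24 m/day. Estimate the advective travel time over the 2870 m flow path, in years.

922

Hydraulic gradient i = Δh / L = 1.50 / 2870 = 0.0005226.
Darcy flux q = K · i = 4.240 × 0.0005226 = 0.002216 m/day.
Seepage velocity v = q / n_e = 0.002216 / 0.26 = 0.008523 m/day.
Travel time t = L / v = 2870 / 0.008523 = 3.367e+05 days = 921.9 years.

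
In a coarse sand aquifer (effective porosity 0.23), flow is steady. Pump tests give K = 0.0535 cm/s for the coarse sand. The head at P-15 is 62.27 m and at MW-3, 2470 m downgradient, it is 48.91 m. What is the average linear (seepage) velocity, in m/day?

Convert K: 0.0535 cm/s × 864 = 46.22 m/day.
Hydraulic gradient i = (62.27 − 48.91) / 2470 = 13.36 / 2470 = 0.005409.
Darcy flux q = K · i = 46.22 × 0.005409 = 0.2500 m/day.
Seepage velocity v = q / n_e = 0.2500 / 0.23 = 1.087 m/day.

1.09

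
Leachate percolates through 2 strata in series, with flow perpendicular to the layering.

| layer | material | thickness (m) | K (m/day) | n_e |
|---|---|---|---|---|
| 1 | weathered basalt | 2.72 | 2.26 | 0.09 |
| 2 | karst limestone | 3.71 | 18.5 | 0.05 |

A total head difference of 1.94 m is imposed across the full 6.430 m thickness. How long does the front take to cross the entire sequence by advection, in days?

0.311

With flow normal to the layers, continuity requires the same specific discharge q through every layer.
Σ(b_i/K_i) = 2.72/2.26 + 3.71/18.5 = 1.404 d.
q = Δh / Σ(b_i/K_i) = 1.94 / 1.404 = 1.382 m/day.
In each layer the seepage velocity is v_i = q/n_i, so the layer transit time is t_i = b_i·n_i / q:
  layer 1 (weathered basalt): t_1 = 2.72 × 0.09 / 1.382 = 0.1772 d
  layer 2 (karst limestone): t_2 = 3.71 × 0.05 / 1.382 = 0.1343 d
Total t = Σ t_i = 0.3114 days.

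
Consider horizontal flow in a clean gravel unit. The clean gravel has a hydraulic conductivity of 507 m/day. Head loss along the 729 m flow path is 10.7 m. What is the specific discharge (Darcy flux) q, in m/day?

Hydraulic gradient i = Δh / L = 10.7 / 729 = 0.01468.
Specific discharge q = K · i = 507.0 × 0.01468 = 7.442 m/day.

7.44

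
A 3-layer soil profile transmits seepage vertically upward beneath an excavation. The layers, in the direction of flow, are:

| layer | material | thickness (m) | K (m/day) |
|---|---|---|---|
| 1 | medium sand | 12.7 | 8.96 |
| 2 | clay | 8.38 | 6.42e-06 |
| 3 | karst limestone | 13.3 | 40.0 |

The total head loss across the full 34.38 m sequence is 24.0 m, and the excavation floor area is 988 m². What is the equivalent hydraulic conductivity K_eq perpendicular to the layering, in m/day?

2.63e-05

Flow is perpendicular to layering, so the layers act in series and the equivalent K is the thickness-weighted harmonic mean.
Total thickness L = 12.7 + 8.38 + 13.3 = 34.38 m.
Σ(b_i/K_i) = 12.7/8.96 + 8.38/6.42e-06 + 13.3/40.0 = 1.305e+06 d.
K_eq = L / Σ(b_i/K_i) = 34.38 / 1.305e+06 = 2.634e-05 m/day.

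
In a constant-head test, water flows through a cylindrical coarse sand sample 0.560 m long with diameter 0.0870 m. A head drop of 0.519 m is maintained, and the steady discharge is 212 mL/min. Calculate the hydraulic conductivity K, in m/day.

55.4

Cross-sectional area A = π·(d/2)² = π × (0.0870/2)² = 0.005945 m².
Convert discharge: 212 mL/min = 3.533e-06 m³/s.
Darcy's law rearranged: K = Q·L / (A·Δh) = 3.533e-06 × 0.560 / (0.005945 × 0.519) = 0.0006413 m/s = 55.41 m/day.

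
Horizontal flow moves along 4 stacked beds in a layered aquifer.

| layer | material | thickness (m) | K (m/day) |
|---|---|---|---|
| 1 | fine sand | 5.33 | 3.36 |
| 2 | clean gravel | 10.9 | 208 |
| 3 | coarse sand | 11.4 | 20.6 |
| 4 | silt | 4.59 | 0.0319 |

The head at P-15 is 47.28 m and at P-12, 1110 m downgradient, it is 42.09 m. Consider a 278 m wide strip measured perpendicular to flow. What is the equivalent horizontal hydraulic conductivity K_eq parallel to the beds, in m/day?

Flow is parallel to layering, so each bed carries its own Darcy discharge and the transmissivities add.
Σ(K_i·b_i) = 3.36×5.33 + 208×10.9 + 20.6×11.4 + 0.0319×4.59 = 2520 m²/day.
Total thickness b = 32.22 m, so K_eq = Σ(K_i·b_i)/b = 78.22 m/day.

78.2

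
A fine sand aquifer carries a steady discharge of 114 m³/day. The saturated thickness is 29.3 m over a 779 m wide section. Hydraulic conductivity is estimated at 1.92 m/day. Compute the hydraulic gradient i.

0.00260

Cross-sectional area A = 779 × 29.3 = 22825 m².
From Q = K·A·i, i = Q / (K·A) = 114 / (1.920 × 22825) = 0.002601.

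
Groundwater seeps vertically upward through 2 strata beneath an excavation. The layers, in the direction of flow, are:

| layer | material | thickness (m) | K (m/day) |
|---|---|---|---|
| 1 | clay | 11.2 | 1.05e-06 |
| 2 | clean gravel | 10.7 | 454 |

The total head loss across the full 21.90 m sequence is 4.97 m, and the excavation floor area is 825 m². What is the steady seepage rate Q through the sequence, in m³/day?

0.000384

Flow is perpendicular to layering, so the layers act in series and the equivalent K is the thickness-weighted harmonic mean.
Total thickness L = 11.2 + 10.7 = 21.90 m.
Σ(b_i/K_i) = 11.2/1.05e-06 + 10.7/454 = 1.067e+07 d.
K_eq = L / Σ(b_i/K_i) = 21.90 / 1.067e+07 = 2.053e-06 m/day.
Q = K_eq · A · (Δh/L) = 2.053e-06 × 825 × (4.97/21.90) = 0.0003844 m³/day.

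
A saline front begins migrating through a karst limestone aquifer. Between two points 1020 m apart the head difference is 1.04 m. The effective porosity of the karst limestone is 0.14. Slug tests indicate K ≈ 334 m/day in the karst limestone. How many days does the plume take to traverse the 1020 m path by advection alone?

419

Hydraulic gradient i = Δh / L = 1.04 / 1020 = 0.001020.
Darcy flux q = K · i = 334.0 × 0.001020 = 0.3405 m/day.
Seepage velocity v = q / n_e = 0.3405 / 0.14 = 2.432 m/day.
Travel time t = L / v = 1020 / 2.432 = 419.3 days.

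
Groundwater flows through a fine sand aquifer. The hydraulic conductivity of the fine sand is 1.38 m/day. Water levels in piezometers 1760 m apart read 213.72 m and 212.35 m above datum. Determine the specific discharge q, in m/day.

Hydraulic gradient i = (213.72 − 212.35) / 1760 = 1.37 / 1760 = 0.0007784.
Specific discharge q = K · i = 1.380 × 0.0007784 = 0.001074 m/day.

0.00107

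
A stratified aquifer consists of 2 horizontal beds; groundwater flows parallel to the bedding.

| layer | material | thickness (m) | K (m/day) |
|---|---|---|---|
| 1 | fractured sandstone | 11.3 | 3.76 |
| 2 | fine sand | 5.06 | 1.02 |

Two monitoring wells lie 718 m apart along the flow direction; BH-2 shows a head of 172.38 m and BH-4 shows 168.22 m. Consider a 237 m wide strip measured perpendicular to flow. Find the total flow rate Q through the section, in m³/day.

Flow is parallel to layering, so each bed carries its own Darcy discharge and the transmissivities add.
Σ(K_i·b_i) = 3.76×11.3 + 1.02×5.06 = 47.65 m²/day.
Hydraulic gradient i = (172.38 − 168.22) / 718 = 4.16 / 718 = 0.005794.
Q = Σ(K_i·b_i) · W · i = 47.65 × 237 × 0.005794 = 65.43 m³/day.

65.4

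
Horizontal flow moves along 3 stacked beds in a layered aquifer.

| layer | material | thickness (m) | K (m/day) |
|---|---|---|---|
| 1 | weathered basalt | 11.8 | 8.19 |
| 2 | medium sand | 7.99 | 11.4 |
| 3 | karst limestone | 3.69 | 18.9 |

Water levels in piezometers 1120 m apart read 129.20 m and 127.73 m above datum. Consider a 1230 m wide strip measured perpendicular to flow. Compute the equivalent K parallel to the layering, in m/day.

11.0

Flow is parallel to layering, so each bed carries its own Darcy discharge and the transmissivities add.
Σ(K_i·b_i) = 8.19×11.8 + 11.4×7.99 + 18.9×3.69 = 257.5 m²/day.
Total thickness b = 23.48 m, so K_eq = Σ(K_i·b_i)/b = 10.97 m/day.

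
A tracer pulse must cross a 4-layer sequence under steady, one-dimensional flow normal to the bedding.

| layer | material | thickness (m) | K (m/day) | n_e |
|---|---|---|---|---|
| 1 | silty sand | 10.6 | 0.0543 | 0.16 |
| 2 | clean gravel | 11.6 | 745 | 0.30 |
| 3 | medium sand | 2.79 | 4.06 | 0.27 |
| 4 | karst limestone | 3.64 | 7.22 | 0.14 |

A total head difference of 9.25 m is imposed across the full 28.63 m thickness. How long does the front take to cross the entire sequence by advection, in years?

0.374

With flow normal to the layers, continuity requires the same specific discharge q through every layer.
Σ(b_i/K_i) = 10.6/0.0543 + 11.6/745 + 2.79/4.06 + 3.64/7.22 = 196.4 d.
q = Δh / Σ(b_i/K_i) = 9.25 / 196.4 = 0.04709 m/day.
In each layer the seepage velocity is v_i = q/n_i, so the layer transit time is t_i = b_i·n_i / q:
  layer 1 (silty sand): t_1 = 10.6 × 0.16 / 0.04709 = 36.01 d
  layer 2 (clean gravel): t_2 = 11.6 × 0.30 / 0.04709 = 73.90 d
  layer 3 (medium sand): t_3 = 2.79 × 0.27 / 0.04709 = 16.00 d
  layer 4 (karst limestone): t_4 = 3.64 × 0.14 / 0.04709 = 10.82 d
Total t = Σ t_i = 136.7 days = 0.3743 years.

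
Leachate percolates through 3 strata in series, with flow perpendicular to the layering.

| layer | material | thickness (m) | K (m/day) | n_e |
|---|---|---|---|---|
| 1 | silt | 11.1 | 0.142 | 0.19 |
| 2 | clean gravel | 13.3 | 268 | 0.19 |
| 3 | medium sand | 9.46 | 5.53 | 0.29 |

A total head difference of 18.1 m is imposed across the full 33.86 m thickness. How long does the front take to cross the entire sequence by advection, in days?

With flow normal to the layers, continuity requires the same specific discharge q through every layer.
Σ(b_i/K_i) = 11.1/0.142 + 13.3/268 + 9.46/5.53 = 79.93 d.
q = Δh / Σ(b_i/K_i) = 18.1 / 79.93 = 0.2265 m/day.
In each layer the seepage velocity is v_i = q/n_i, so the layer transit time is t_i = b_i·n_i / q:
  layer 1 (silt): t_1 = 11.1 × 0.19 / 0.2265 = 9.313 d
  layer 2 (clean gravel): t_2 = 13.3 × 0.19 / 0.2265 = 11.16 d
  layer 3 (medium sand): t_3 = 9.46 × 0.29 / 0.2265 = 12.11 d
Total t = Σ t_i = 32.59 days.

32.6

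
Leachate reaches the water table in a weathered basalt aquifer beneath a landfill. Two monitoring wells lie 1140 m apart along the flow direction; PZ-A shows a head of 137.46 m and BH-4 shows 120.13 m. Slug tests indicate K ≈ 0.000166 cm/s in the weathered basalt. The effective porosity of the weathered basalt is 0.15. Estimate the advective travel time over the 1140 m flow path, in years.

Convert K: 0.000166 cm/s × 864 = 0.1434 m/day.
Hydraulic gradient i = (137.46 − 120.13) / 1140 = 17.33 / 1140 = 0.01520.
Darcy flux q = K · i = 0.1434 × 0.01520 = 0.002180 m/day.
Seepage velocity v = q / n_e = 0.002180 / 0.15 = 0.01454 m/day.
Travel time t = L / v = 1140 / 0.01454 = 78430 days = 214.7 years.

215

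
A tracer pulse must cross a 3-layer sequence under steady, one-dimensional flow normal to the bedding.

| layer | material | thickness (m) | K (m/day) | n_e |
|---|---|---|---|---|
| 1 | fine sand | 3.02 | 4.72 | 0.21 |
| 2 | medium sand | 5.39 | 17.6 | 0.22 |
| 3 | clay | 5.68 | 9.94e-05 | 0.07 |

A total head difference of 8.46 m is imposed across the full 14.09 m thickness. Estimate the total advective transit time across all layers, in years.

41.0

With flow normal to the layers, continuity requires the same specific discharge q through every layer.
Σ(b_i/K_i) = 3.02/4.72 + 5.39/17.6 + 5.68/9.94e-05 = 57144 d.
q = Δh / Σ(b_i/K_i) = 8.46 / 57144 = 0.0001480 m/day.
In each layer the seepage velocity is v_i = q/n_i, so the layer transit time is t_i = b_i·n_i / q:
  layer 1 (fine sand): t_1 = 3.02 × 0.21 / 0.0001480 = 4284 d
  layer 2 (medium sand): t_2 = 5.39 × 0.22 / 0.0001480 = 8010 d
  layer 3 (clay): t_3 = 5.68 × 0.07 / 0.0001480 = 2686 d
Total t = Σ t_i = 14979 days = 41.01 years.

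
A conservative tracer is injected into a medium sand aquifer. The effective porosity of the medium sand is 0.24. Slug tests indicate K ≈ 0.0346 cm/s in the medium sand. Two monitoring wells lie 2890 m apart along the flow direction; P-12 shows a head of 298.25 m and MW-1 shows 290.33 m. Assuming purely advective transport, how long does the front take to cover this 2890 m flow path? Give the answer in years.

Convert K: 0.0346 cm/s × 864 = 29.89 m/day.
Hydraulic gradient i = (298.25 − 290.33) / 2890 = 7.92 / 2890 = 0.002740.
Darcy flux q = K · i = 29.89 × 0.002740 = 0.08193 m/day.
Seepage velocity v = q / n_e = 0.08193 / 0.24 = 0.3414 m/day.
Travel time t = L / v = 2890 / 0.3414 = 8466 days = 23.18 years.

23.2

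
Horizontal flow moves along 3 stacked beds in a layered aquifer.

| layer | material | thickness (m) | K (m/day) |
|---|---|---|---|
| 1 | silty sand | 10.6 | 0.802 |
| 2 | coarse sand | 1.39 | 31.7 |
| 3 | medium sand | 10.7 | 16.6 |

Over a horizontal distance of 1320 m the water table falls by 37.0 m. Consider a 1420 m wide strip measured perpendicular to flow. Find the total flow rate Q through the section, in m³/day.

Flow is parallel to layering, so each bed carries its own Darcy discharge and the transmissivities add.
Σ(K_i·b_i) = 0.802×10.6 + 31.7×1.39 + 16.6×10.7 = 230.2 m²/day.
Hydraulic gradient i = Δh / L = 37.0 / 1320 = 0.02803.
Q = Σ(K_i·b_i) · W · i = 230.2 × 1420 × 0.02803 = 9162 m³/day.

9160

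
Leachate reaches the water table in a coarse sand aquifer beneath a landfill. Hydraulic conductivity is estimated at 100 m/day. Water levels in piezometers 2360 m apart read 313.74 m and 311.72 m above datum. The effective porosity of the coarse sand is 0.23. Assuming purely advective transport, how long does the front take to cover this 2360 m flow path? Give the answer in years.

Hydraulic gradient i = (313.74 − 311.72) / 2360 = 2.02 / 2360 = 0.0008559.
Darcy flux q = K · i = 100.0 × 0.0008559 = 0.08559 m/day.
Seepage velocity v = q / n_e = 0.08559 / 0.23 = 0.3721 m/day.
Travel time t = L / v = 2360 / 0.3721 = 6342 days = 17.36 years.

17.4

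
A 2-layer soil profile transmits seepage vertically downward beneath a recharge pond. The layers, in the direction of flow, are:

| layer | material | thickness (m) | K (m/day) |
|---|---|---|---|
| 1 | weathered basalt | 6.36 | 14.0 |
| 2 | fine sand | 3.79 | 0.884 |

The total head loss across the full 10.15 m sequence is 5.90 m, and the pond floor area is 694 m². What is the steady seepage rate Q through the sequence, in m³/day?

Flow is perpendicular to layering, so the layers act in series and the equivalent K is the thickness-weighted harmonic mean.
Total thickness L = 6.36 + 3.79 = 10.15 m.
Σ(b_i/K_i) = 6.36/14.0 + 3.79/0.884 = 4.742 d.
K_eq = L / Σ(b_i/K_i) = 10.15 / 4.742 = 2.141 m/day.
Q = K_eq · A · (Δh/L) = 2.141 × 694 × (5.90/10.15) = 863.5 m³/day.

864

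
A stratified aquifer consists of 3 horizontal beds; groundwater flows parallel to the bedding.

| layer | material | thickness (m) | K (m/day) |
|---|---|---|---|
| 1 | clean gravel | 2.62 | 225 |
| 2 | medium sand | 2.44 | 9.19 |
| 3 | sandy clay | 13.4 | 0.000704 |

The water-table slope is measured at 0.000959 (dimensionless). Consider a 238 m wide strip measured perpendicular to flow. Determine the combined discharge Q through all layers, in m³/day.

Flow is parallel to layering, so each bed carries its own Darcy discharge and the transmissivities add.
Σ(K_i·b_i) = 225×2.62 + 9.19×2.44 + 0.000704×13.4 = 611.9 m²/day.
Hydraulic gradient i = 0.000959.
Q = Σ(K_i·b_i) · W · i = 611.9 × 238 × 0.0009590 = 139.7 m³/day.

140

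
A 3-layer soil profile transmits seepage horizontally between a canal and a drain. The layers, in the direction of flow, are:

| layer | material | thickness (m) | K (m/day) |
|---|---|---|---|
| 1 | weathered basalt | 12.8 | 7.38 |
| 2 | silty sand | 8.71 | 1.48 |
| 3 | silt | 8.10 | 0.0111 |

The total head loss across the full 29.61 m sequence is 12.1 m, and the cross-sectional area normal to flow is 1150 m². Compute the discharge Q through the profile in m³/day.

Flow is perpendicular to layering, so the layers act in series and the equivalent K is the thickness-weighted harmonic mean.
Total thickness L = 12.8 + 8.71 + 8.10 = 29.61 m.
Σ(b_i/K_i) = 12.8/7.38 + 8.71/1.48 + 8.10/0.0111 = 737.3 d.
K_eq = L / Σ(b_i/K_i) = 29.61 / 737.3 = 0.04016 m/day.
Q = K_eq · A · (Δh/L) = 0.04016 × 1150 × (12.1/29.61) = 18.87 m³/day.

18.9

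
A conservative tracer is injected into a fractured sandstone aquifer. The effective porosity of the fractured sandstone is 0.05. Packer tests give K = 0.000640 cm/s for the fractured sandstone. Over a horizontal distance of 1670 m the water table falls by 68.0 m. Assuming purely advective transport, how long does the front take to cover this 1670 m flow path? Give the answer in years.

10.2

Convert K: 0.000640 cm/s × 864 = 0.5530 m/day.
Hydraulic gradient i = Δh / L = 68.0 / 1670 = 0.04072.
Darcy flux q = K · i = 0.5530 × 0.04072 = 0.02252 m/day.
Seepage velocity v = q / n_e = 0.02252 / 0.05 = 0.4503 m/day.
Travel time t = L / v = 1670 / 0.4503 = 3709 days = 10.15 years.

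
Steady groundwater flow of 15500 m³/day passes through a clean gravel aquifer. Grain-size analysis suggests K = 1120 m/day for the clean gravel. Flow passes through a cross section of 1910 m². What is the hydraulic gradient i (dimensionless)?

0.00725

From Q = K·A·i, i = Q / (K·A) = 15500 / (1120 × 1910) = 0.007246.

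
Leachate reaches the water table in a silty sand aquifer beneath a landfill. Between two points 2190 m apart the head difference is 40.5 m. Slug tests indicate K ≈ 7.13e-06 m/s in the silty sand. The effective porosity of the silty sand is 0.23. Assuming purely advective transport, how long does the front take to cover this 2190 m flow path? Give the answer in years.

Convert K: 7.13e-06 m/s × 86400 = 0.6160 m/day.
Hydraulic gradient i = Δh / L = 40.5 / 2190 = 0.01849.
Darcy flux q = K · i = 0.6160 × 0.01849 = 0.01139 m/day.
Seepage velocity v = q / n_e = 0.01139 / 0.23 = 0.04953 m/day.
Travel time t = L / v = 2190 / 0.04953 = 44214 days = 121.1 years.

121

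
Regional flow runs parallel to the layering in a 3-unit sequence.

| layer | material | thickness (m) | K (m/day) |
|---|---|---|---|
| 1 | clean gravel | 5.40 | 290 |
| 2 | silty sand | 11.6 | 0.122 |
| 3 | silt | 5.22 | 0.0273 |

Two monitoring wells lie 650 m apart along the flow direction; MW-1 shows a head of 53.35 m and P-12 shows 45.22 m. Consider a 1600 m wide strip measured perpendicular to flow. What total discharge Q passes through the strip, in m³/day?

31400

Flow is parallel to layering, so each bed carries its own Darcy discharge and the transmissivities add.
Σ(K_i·b_i) = 290×5.40 + 0.122×11.6 + 0.0273×5.22 = 1568 m²/day.
Hydraulic gradient i = (53.35 − 45.22) / 650 = 8.13 / 650 = 0.01251.
Q = Σ(K_i·b_i) · W · i = 1568 × 1600 × 0.01251 = 31370 m³/day.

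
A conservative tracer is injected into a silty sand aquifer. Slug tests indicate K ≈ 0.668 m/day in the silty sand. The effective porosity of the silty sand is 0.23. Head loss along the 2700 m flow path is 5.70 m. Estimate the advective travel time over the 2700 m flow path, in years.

Hydraulic gradient i = Δh / L = 5.70 / 2700 = 0.002111.
Darcy flux q = K · i = 0.6680 × 0.002111 = 0.001410 m/day.
Seepage velocity v = q / n_e = 0.001410 / 0.23 = 0.006131 m/day.
Travel time t = L / v = 2700 / 0.006131 = 4.404e+05 days = 1206 years.

1210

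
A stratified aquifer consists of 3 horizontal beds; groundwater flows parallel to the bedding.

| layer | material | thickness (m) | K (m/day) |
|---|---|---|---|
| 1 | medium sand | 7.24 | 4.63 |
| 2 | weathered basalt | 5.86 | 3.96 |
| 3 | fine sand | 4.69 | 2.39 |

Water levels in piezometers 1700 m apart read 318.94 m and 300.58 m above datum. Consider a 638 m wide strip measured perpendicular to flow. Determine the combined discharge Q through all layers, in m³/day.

468

Flow is parallel to layering, so each bed carries its own Darcy discharge and the transmissivities add.
Σ(K_i·b_i) = 4.63×7.24 + 3.96×5.86 + 2.39×4.69 = 67.94 m²/day.
Hydraulic gradient i = (318.94 − 300.58) / 1700 = 18.36 / 1700 = 0.01080.
Q = Σ(K_i·b_i) · W · i = 67.94 × 638 × 0.01080 = 468.1 m³/day.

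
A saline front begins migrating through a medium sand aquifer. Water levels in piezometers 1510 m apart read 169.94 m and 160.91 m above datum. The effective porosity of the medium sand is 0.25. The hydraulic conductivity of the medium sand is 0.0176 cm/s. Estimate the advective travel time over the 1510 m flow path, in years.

11.4

Convert K: 0.0176 cm/s × 864 = 15.21 m/day.
Hydraulic gradient i = (169.94 − 160.91) / 1510 = 9.03 / 1510 = 0.005980.
Darcy flux q = K · i = 15.21 × 0.005980 = 0.09094 m/day.
Seepage velocity v = q / n_e = 0.09094 / 0.25 = 0.3637 m/day.
Travel time t = L / v = 1510 / 0.3637 = 4151 days = 11.37 years.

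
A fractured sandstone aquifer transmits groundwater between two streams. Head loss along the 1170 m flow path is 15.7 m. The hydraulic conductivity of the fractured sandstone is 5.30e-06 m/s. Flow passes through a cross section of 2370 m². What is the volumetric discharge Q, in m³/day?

14.6

Convert K: 5.30e-06 m/s × 86400 = 0.4579 m/day.
Hydraulic gradient i = Δh / L = 15.7 / 1170 = 0.01342.
Darcy's law: Q = K · A · i = 0.4579 × 2370 × 0.01342 = 14.56 m³/day.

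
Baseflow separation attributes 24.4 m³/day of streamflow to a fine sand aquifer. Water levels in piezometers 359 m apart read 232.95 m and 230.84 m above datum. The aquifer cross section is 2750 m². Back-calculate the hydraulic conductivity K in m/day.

Hydraulic gradient i = (232.95 − 230.84) / 359 = 2.11 / 359 = 0.005877.
From Q = K·A·i, K = Q / (A·i) = 24.4 / (2750 × 0.005877) = 1.510 m/day.

1.51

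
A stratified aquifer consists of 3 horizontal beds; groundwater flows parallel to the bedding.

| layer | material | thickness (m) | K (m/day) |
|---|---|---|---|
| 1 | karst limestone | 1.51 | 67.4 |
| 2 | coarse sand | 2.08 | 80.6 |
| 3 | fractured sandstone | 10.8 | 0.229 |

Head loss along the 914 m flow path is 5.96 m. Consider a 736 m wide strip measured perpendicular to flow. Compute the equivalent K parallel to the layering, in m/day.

Flow is parallel to layering, so each bed carries its own Darcy discharge and the transmissivities add.
Σ(K_i·b_i) = 67.4×1.51 + 80.6×2.08 + 0.229×10.8 = 271.9 m²/day.
Total thickness b = 14.39 m, so K_eq = Σ(K_i·b_i)/b = 18.89 m/day.

18.9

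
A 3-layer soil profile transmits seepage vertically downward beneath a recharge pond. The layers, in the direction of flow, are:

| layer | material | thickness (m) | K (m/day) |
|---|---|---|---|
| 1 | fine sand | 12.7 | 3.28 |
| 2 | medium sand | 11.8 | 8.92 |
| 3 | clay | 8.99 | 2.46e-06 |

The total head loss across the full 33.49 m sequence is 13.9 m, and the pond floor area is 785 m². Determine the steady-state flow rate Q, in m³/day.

Flow is perpendicular to layering, so the layers act in series and the equivalent K is the thickness-weighted harmonic mean.
Total thickness L = 12.7 + 11.8 + 8.99 = 33.49 m.
Σ(b_i/K_i) = 12.7/3.28 + 11.8/8.92 + 8.99/2.46e-06 = 3.654e+06 d.
K_eq = L / Σ(b_i/K_i) = 33.49 / 3.654e+06 = 9.164e-06 m/day.
Q = K_eq · A · (Δh/L) = 9.164e-06 × 785 × (13.9/33.49) = 0.002986 m³/day.

0.00299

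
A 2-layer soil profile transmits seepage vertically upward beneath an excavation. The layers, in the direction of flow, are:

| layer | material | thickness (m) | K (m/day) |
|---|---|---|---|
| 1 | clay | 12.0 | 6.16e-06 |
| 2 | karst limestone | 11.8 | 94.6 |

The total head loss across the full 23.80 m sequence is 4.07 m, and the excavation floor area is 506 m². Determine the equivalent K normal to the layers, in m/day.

Flow is perpendicular to layering, so the layers act in series and the equivalent K is the thickness-weighted harmonic mean.
Total thickness L = 12.0 + 11.8 = 23.80 m.
Σ(b_i/K_i) = 12.0/6.16e-06 + 11.8/94.6 = 1.948e+06 d.
K_eq = L / Σ(b_i/K_i) = 23.80 / 1.948e+06 = 1.222e-05 m/day.

1.22e-05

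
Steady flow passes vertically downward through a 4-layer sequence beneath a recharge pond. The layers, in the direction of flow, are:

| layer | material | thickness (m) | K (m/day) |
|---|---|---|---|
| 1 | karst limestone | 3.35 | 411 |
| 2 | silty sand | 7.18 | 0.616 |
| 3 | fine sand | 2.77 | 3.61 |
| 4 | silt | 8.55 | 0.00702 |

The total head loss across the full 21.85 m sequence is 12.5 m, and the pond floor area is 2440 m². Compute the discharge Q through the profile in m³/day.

Flow is perpendicular to layering, so the layers act in series and the equivalent K is the thickness-weighted harmonic mean.
Total thickness L = 3.35 + 7.18 + 2.77 + 8.55 = 21.85 m.
Σ(b_i/K_i) = 3.35/411 + 7.18/0.616 + 2.77/3.61 + 8.55/0.00702 = 1230 d.
K_eq = L / Σ(b_i/K_i) = 21.85 / 1230 = 0.01776 m/day.
Q = K_eq · A · (Δh/L) = 0.01776 × 2440 × (12.5/21.85) = 24.79 m³/day.

24.8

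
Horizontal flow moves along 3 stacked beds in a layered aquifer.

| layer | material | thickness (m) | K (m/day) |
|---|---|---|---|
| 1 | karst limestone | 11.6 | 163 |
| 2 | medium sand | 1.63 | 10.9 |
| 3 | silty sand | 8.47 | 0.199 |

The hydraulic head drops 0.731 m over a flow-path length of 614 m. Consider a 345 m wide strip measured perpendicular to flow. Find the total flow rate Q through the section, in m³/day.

785

Flow is parallel to layering, so each bed carries its own Darcy discharge and the transmissivities add.
Σ(K_i·b_i) = 163×11.6 + 10.9×1.63 + 0.199×8.47 = 1910 m²/day.
Hydraulic gradient i = Δh / L = 0.731 / 614 = 0.001191.
Q = Σ(K_i·b_i) · W · i = 1910 × 345 × 0.001191 = 784.6 m³/day.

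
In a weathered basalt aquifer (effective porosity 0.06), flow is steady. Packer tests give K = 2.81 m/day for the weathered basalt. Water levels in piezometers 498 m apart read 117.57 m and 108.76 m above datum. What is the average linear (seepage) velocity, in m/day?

Hydraulic gradient i = (117.57 − 108.76) / 498 = 8.81 / 498 = 0.01769.
Darcy flux q = K · i = 2.810 × 0.01769 = 0.04971 m/day.
Seepage velocity v = q / n_e = 0.04971 / 0.06 = 0.8285 m/day.

0.829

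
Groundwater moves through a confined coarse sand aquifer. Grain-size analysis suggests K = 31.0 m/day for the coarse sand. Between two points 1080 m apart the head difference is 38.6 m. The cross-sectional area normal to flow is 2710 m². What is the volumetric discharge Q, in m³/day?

3000

Hydraulic gradient i = Δh / L = 38.6 / 1080 = 0.03574.
Darcy's law: Q = K · A · i = 31.00 × 2710 × 0.03574 = 3003 m³/day.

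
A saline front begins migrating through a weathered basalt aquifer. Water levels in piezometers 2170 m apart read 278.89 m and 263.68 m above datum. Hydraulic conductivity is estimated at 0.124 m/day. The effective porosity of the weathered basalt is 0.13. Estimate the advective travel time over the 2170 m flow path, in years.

889

Hydraulic gradient i = (278.89 − 263.68) / 2170 = 15.21 / 2170 = 0.007009.
Darcy flux q = K · i = 0.1240 × 0.007009 = 0.0008691 m/day.
Seepage velocity v = q / n_e = 0.0008691 / 0.13 = 0.006686 m/day.
Travel time t = L / v = 2170 / 0.006686 = 3.246e+05 days = 888.6 years.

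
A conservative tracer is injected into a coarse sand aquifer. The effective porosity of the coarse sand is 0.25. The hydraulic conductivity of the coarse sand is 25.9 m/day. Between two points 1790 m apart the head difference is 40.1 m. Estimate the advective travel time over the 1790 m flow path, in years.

Hydraulic gradient i = Δh / L = 40.1 / 1790 = 0.02240.
Darcy flux q = K · i = 25.90 × 0.02240 = 0.5802 m/day.
Seepage velocity v = q / n_e = 0.5802 / 0.25 = 2.321 m/day.
Travel time t = L / v = 1790 / 2.321 = 771.3 days = 2.112 years.

2.11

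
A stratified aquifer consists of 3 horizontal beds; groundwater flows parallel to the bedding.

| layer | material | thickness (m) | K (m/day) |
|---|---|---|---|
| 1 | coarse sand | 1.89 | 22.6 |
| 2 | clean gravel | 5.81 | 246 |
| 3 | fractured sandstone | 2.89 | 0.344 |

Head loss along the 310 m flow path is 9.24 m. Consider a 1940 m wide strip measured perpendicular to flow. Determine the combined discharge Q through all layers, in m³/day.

85200

Flow is parallel to layering, so each bed carries its own Darcy discharge and the transmissivities add.
Σ(K_i·b_i) = 22.6×1.89 + 246×5.81 + 0.344×2.89 = 1473 m²/day.
Hydraulic gradient i = Δh / L = 9.24 / 310 = 0.02981.
Q = Σ(K_i·b_i) · W · i = 1473 × 1940 × 0.02981 = 85174 m³/day.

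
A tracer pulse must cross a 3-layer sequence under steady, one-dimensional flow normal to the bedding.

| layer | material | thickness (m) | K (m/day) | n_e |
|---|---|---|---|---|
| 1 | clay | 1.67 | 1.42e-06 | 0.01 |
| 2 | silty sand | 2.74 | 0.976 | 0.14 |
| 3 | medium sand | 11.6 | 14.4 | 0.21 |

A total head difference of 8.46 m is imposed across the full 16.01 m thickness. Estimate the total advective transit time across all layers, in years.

1080

With flow normal to the layers, continuity requires the same specific discharge q through every layer.
Σ(b_i/K_i) = 1.67/1.42e-06 + 2.74/0.976 + 11.6/14.4 = 1.176e+06 d.
q = Δh / Σ(b_i/K_i) = 8.46 / 1.176e+06 = 7.194e-06 m/day.
In each layer the seepage velocity is v_i = q/n_i, so the layer transit time is t_i = b_i·n_i / q:
  layer 1 (clay): t_1 = 1.67 × 0.01 / 7.194e-06 = 2322 d
  layer 2 (silty sand): t_2 = 2.74 × 0.14 / 7.194e-06 = 53326 d
  layer 3 (medium sand): t_3 = 11.6 × 0.21 / 7.194e-06 = 3.386e+05 d
Total t = Σ t_i = 3.943e+05 days = 1079 years.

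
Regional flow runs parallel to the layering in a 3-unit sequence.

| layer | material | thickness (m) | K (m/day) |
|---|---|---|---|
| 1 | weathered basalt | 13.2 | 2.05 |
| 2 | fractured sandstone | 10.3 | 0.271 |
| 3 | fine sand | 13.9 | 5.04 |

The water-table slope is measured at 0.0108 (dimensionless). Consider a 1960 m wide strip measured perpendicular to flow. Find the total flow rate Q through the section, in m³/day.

Flow is parallel to layering, so each bed carries its own Darcy discharge and the transmissivities add.
Σ(K_i·b_i) = 2.05×13.2 + 0.271×10.3 + 5.04×13.9 = 99.91 m²/day.
Hydraulic gradient i = 0.0108.
Q = Σ(K_i·b_i) · W · i = 99.91 × 1960 × 0.01080 = 2115 m³/day.

2110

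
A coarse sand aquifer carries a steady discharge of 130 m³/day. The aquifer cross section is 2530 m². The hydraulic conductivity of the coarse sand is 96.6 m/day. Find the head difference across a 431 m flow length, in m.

0.229

From Q = K·A·i, i = Q / (K·A) = 130 / (96.60 × 2530) = 0.0005319.
Head loss Δh = i · L = 0.0005319 × 431 = 0.2293 m.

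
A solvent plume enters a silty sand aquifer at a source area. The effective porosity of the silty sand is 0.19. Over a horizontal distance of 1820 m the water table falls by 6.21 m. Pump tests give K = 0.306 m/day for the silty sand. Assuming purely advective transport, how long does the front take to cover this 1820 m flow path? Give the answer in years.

907

Hydraulic gradient i = Δh / L = 6.21 / 1820 = 0.003412.
Darcy flux q = K · i = 0.3060 × 0.003412 = 0.001044 m/day.
Seepage velocity v = q / n_e = 0.001044 / 0.19 = 0.005495 m/day.
Travel time t = L / v = 1820 / 0.005495 = 3.312e+05 days = 906.8 years.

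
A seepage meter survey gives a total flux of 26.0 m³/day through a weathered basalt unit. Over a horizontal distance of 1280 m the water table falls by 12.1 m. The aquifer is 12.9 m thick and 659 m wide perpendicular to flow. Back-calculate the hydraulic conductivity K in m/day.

0.324

Cross-sectional area A = 659 × 12.9 = 8501 m².
Hydraulic gradient i = Δh / L = 12.1 / 1280 = 0.009453.
From Q = K·A·i, K = Q / (A·i) = 26.0 / (8501 × 0.009453) = 0.3235 m/day.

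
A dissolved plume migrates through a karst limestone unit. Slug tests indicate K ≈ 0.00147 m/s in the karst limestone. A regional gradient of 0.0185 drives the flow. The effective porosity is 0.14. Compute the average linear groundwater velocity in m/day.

16.8

Convert K: 0.00147 m/s × 86400 = 127.0 m/day.
Hydraulic gradient i = 0.0185.
Darcy flux q = K · i = 127.0 × 0.01850 = 2.350 m/day.
Seepage velocity v = q / n_e = 2.350 / 0.14 = 16.78 m/day.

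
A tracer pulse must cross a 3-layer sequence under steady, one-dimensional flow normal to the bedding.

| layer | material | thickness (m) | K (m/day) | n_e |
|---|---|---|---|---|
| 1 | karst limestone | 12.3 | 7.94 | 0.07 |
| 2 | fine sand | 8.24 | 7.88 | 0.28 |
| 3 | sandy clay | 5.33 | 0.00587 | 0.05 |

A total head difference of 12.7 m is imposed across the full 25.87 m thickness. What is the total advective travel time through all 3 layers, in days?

With flow normal to the layers, continuity requires the same specific discharge q through every layer.
Σ(b_i/K_i) = 12.3/7.94 + 8.24/7.88 + 5.33/0.00587 = 910.6 d.
q = Δh / Σ(b_i/K_i) = 12.7 / 910.6 = 0.01395 m/day.
In each layer the seepage velocity is v_i = q/n_i, so the layer transit time is t_i = b_i·n_i / q:
  layer 1 (karst limestone): t_1 = 12.3 × 0.07 / 0.01395 = 61.73 d
  layer 2 (fine sand): t_2 = 8.24 × 0.28 / 0.01395 = 165.4 d
  layer 3 (sandy clay): t_3 = 5.33 × 0.05 / 0.01395 = 19.11 d
Total t = Σ t_i = 246.3 days.

246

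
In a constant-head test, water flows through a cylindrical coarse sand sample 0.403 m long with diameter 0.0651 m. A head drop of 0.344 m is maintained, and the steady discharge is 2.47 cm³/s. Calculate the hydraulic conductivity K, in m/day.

75.1

Cross-sectional area A = π·(d/2)² = π × (0.0651/2)² = 0.003329 m².
Convert discharge: 2.47 cm³/s = 2.470e-06 m³/s.
Darcy's law rearranged: K = Q·L / (A·Δh) = 2.470e-06 × 0.403 / (0.003329 × 0.344) = 0.0008693 m/s = 75.11 m/day.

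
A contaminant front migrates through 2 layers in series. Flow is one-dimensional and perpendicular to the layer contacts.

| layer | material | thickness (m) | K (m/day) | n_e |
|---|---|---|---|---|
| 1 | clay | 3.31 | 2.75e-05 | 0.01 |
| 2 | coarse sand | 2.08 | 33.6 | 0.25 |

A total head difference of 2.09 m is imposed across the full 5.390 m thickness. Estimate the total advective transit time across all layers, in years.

With flow normal to the layers, continuity requires the same specific discharge q through every layer.
Σ(b_i/K_i) = 3.31/2.75e-05 + 2.08/33.6 = 1.204e+05 d.
q = Δh / Σ(b_i/K_i) = 2.09 / 1.204e+05 = 1.736e-05 m/day.
In each layer the seepage velocity is v_i = q/n_i, so the layer transit time is t_i = b_i·n_i / q:
  layer 1 (clay): t_1 = 3.31 × 0.01 / 1.736e-05 = 1906 d
  layer 2 (coarse sand): t_2 = 2.08 × 0.25 / 1.736e-05 = 29947 d
Total t = Σ t_i = 31853 days = 87.21 years.

87.2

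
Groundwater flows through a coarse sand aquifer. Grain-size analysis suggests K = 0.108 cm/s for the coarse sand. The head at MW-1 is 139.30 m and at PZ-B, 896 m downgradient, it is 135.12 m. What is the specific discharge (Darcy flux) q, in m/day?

Convert K: 0.108 cm/s × 864 = 93.31 m/day.
Hydraulic gradient i = (139.30 − 135.12) / 896 = 4.18 / 896 = 0.004665.
Specific discharge q = K · i = 93.31 × 0.004665 = 0.4353 m/day.

0.435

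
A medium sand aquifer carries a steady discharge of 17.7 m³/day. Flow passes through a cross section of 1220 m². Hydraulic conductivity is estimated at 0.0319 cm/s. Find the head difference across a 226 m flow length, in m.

Convert K: 0.0319 cm/s × 864 = 27.56 m/day.
From Q = K·A·i, i = Q / (K·A) = 17.7 / (27.56 × 1220) = 0.0005264.
Head loss Δh = i · L = 0.0005264 × 226 = 0.1190 m.

0.119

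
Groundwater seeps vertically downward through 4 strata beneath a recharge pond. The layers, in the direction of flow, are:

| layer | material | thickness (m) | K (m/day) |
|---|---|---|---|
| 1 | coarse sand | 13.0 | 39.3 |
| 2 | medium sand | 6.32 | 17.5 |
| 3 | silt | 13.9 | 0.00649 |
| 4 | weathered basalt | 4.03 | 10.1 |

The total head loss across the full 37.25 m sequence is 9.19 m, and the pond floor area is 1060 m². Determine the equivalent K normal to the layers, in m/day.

Flow is perpendicular to layering, so the layers act in series and the equivalent K is the thickness-weighted harmonic mean.
Total thickness L = 13.0 + 6.32 + 13.9 + 4.03 = 37.25 m.
Σ(b_i/K_i) = 13.0/39.3 + 6.32/17.5 + 13.9/0.00649 + 4.03/10.1 = 2143 d.
K_eq = L / Σ(b_i/K_i) = 37.25 / 2143 = 0.01738 m/day.

0.0174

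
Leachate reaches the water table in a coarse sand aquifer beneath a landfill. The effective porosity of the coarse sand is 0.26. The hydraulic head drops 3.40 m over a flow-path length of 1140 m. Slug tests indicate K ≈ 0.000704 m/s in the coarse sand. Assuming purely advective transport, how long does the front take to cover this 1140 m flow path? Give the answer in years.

4.47

Convert K: 0.000704 m/s × 86400 = 60.83 m/day.
Hydraulic gradient i = Δh / L = 3.40 / 1140 = 0.002982.
Darcy flux q = K · i = 60.83 × 0.002982 = 0.1814 m/day.
Seepage velocity v = q / n_e = 0.1814 / 0.26 = 0.6977 m/day.
Travel time t = L / v = 1140 / 0.6977 = 1634 days = 4.473 years.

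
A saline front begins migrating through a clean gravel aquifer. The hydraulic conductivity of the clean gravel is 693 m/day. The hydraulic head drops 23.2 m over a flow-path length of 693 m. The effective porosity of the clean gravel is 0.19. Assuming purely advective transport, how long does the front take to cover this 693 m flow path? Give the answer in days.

5.68

Hydraulic gradient i = Δh / L = 23.2 / 693 = 0.03348.
Darcy flux q = K · i = 693.0 × 0.03348 = 23.20 m/day.
Seepage velocity v = q / n_e = 23.20 / 0.19 = 122.1 m/day.
Travel time t = L / v = 693 / 122.1 = 5.675 days.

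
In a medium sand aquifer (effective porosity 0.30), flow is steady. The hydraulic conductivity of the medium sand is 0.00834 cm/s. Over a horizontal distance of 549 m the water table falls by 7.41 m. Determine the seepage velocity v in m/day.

Convert K: 0.00834 cm/s × 864 = 7.206 m/day.
Hydraulic gradient i = Δh / L = 7.41 / 549 = 0.01350.
Darcy flux q = K · i = 7.206 × 0.01350 = 0.09726 m/day.
Seepage velocity v = q / n_e = 0.09726 / 0.30 = 0.3242 m/day.

0.324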